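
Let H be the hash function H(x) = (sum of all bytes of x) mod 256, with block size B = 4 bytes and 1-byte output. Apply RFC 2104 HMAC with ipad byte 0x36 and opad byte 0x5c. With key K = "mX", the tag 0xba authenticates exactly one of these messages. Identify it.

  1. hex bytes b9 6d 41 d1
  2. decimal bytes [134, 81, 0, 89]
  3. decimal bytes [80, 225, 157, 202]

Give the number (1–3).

Key "mX" = 6d 58 is 2 bytes ≤ B = 4; zero-pad to 4 bytes: K' = 6d 58 00 00.
K' ⊕ ipad = 5b 6e 36 36; K' ⊕ opad = 31 04 5c 5c.
m1: inner = H(5b 6e 36 36 b9 6d 41 d1) = 6d; tag = H(31 04 5c 5c 6d) = 5a
m2: inner = H(5b 6e 36 36 86 51 00 59) = 65; tag = H(31 04 5c 5c 65) = 52
m3: inner = H(5b 6e 36 36 50 e1 9d ca) = cd; tag = H(31 04 5c 5c cd) = ba ← matches

3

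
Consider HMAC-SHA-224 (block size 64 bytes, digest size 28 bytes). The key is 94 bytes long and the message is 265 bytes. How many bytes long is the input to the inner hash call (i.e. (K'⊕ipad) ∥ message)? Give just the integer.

Key is 94 > 64 bytes, so it is hashed to 28 bytes then zero-padded to 64: |K'| = 64.
Inner input = (K'⊕ipad) ∥ m → 64 + 265 = 329 bytes.

329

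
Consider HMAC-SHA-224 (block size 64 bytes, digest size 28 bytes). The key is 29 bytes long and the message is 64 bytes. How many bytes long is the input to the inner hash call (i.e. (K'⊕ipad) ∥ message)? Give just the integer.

Key is 29 ≤ 64 bytes, zero-padded: |K'| = 64.
Inner input = (K'⊕ipad) ∥ m → 64 + 64 = 128 bytes.

128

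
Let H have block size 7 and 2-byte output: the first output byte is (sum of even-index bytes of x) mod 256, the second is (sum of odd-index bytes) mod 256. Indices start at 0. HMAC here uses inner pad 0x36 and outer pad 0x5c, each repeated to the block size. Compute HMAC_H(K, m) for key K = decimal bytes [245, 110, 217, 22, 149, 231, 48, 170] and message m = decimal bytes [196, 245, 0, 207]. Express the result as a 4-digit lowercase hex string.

Key decimal bytes [245, 110, 217, 22, 149, 231, 48, 170] = f5 6e d9 16 95 e7 30 aa is 8 bytes > B = 7, so hash it first: H(key) = 93 15, then zero-pad to 7 bytes: K' = 93 15 00 00 00 00 00.
K' ⊕ ipad = a5 23 36 36 36 36 36.  K' ⊕ opad = cf 49 5c 5c 5c 5c 5c.
Inner input = (K'⊕ipad) ∥ m = a5 23 36 36 36 36 36 ∥ c4 f5 00 cf.
Inner hash: even-index sum = 779 mod 256 = 11; odd-index sum = 339 mod 256 = 83 → 0b 53.
Outer input = (K'⊕opad) ∥ inner = cf 49 5c 5c 5c 5c 5c ∥ 0b 53.
Outer hash (tag): even-index sum = 566 mod 256 = 54; odd-index sum = 268 mod 256 = 12 → 36 0c.

360c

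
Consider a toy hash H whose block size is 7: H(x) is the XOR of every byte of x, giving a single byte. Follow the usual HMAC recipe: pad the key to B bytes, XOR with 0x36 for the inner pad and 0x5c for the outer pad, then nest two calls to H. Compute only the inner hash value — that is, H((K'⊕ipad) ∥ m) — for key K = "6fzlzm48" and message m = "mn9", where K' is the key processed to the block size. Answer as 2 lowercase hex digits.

Key "6fzlzm48" = 36 66 7a 6c 7a 6d 34 38 is 8 bytes > B = 7, so hash it first: H(key) = 5d, then zero-pad to 7 bytes: K' = 5d 00 00 00 00 00 00.
K' ⊕ ipad = 6b 36 36 36 36 36 36.
Inner input = 6b 36 36 36 36 36 36 ∥ 6d 6e 39.
Inner hash: XOR 6b⊕36⊕36⊕36⊕36⊕36⊕36⊕6d⊕6e⊕39 = 51.

51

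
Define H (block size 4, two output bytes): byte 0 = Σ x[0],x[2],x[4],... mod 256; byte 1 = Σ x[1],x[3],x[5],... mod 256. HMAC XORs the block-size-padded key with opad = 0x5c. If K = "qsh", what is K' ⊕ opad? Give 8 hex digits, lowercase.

Key "qsh" = 71 73 68 is 3 bytes ≤ B = 4; zero-pad to 4 bytes: K' = 71 73 68 00.
XOR each byte with 0x5c: 71⊕5c=2d, 73⊕5c=2f, 68⊕5c=34, 00⊕5c=5c.

2d2f345c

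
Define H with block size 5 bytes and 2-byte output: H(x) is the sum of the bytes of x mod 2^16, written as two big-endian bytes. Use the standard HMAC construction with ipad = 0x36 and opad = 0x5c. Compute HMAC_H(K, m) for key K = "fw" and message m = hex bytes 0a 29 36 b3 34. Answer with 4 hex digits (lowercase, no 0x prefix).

Key "fw" = 66 77 is 2 bytes ≤ B = 5; zero-pad to 5 bytes: K' = 66 77 00 00 00.
K' ⊕ ipad = 50 41 36 36 36.  K' ⊕ opad = 3a 2b 5c 5c 5c.
Inner input = (K'⊕ipad) ∥ m = 50 41 36 36 36 ∥ 0a 29 36 b3 34.
Inner hash: sum = 80+65+54+54+54+10+41+54+179+52 = 643 → 02 83.
Outer input = (K'⊕opad) ∥ inner = 3a 2b 5c 5c 5c ∥ 02 83.
Outer hash (tag): sum = 58+43+92+92+92+2+131 = 510 → 01 fe.

01fe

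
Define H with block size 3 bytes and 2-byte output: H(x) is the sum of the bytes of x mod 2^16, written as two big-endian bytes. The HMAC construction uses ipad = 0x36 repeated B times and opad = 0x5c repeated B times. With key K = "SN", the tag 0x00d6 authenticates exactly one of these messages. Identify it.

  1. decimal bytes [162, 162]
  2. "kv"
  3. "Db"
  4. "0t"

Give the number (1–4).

1

Key "SN" = 53 4e is 2 bytes ≤ B = 3; zero-pad to 3 bytes: K' = 53 4e 00.
K' ⊕ ipad = 65 78 36; K' ⊕ opad = 0f 12 5c.
m1: inner = H(65 78 36 a2 a2) = 02 57; tag = H(0f 12 5c 02 57) = 00d6 ← matches
m2: inner = H(65 78 36 6b 76) = 01 f4; tag = H(0f 12 5c 01 f4) = 0172
m3: inner = H(65 78 36 44 62) = 01 b9; tag = H(0f 12 5c 01 b9) = 0137
m4: inner = H(65 78 36 30 74) = 01 b7; tag = H(0f 12 5c 01 b7) = 0135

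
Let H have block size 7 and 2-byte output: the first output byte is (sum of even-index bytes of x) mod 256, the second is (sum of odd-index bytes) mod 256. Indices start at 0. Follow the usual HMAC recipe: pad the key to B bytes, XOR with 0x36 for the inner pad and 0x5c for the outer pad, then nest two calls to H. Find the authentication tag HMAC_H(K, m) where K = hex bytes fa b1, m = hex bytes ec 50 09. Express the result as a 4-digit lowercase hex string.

a263

Key hex bytes fa b1 is 2 bytes ≤ B = 7; zero-pad to 7 bytes: K' = fa b1 00 00 00 00 00.
K' ⊕ ipad = cc 87 36 36 36 36 36.  K' ⊕ opad = a6 ed 5c 5c 5c 5c 5c.
Inner input = (K'⊕ipad) ∥ m = cc 87 36 36 36 36 36 ∥ ec 50 09.
Inner hash: even-index sum = 446 mod 256 = 190; odd-index sum = 488 mod 256 = 232 → be e8.
Outer input = (K'⊕opad) ∥ inner = a6 ed 5c 5c 5c 5c 5c ∥ be e8.
Outer hash (tag): even-index sum = 674 mod 256 = 162; odd-index sum = 611 mod 256 = 99 → a2 63.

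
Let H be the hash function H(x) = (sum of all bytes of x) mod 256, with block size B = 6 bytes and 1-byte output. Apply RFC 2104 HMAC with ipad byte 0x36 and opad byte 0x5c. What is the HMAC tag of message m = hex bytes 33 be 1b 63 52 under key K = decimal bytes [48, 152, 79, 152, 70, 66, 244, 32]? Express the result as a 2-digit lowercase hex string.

Key decimal bytes [48, 152, 79, 152, 70, 66, 244, 32] = 30 98 4f 98 46 42 f4 20 is 8 bytes > B = 6, so hash it first: H(key) = 4b, then zero-pad to 6 bytes: K' = 4b 00 00 00 00 00.
K' ⊕ ipad = 7d 36 36 36 36 36.  K' ⊕ opad = 17 5c 5c 5c 5c 5c.
Inner input = (K'⊕ipad) ∥ m = 7d 36 36 36 36 36 ∥ 33 be 1b 63 52.
Inner hash: sum = 125+54+54+54+54+54+51+190+27+99+82 = 844; mod 256 = 76 → 4c.
Outer input = (K'⊕opad) ∥ inner = 17 5c 5c 5c 5c 5c ∥ 4c.
Outer hash (tag): sum = 23+92+92+92+92+92+76 = 559; mod 256 = 47 → 2f.

2f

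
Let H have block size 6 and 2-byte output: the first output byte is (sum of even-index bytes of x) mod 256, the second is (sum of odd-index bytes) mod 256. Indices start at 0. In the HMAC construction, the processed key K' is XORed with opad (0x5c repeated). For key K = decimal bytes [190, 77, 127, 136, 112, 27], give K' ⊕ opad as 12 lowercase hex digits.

Key decimal bytes [190, 77, 127, 136, 112, 27] = be 4d 7f 88 70 1b is exactly B = 6 bytes: K' = be 4d 7f 88 70 1b.
XOR each byte with 0x5c: be⊕5c=e2, 4d⊕5c=11, 7f⊕5c=23, 88⊕5c=d4, 70⊕5c=2c, 1b⊕5c=47.

e21123d42c47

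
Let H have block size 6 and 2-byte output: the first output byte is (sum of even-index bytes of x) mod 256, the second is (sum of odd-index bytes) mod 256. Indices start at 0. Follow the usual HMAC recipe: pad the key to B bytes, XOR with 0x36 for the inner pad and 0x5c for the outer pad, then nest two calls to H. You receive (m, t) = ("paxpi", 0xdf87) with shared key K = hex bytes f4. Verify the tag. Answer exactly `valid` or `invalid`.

Key hex bytes f4 is 1 byte ≤ B = 6; zero-pad to 6 bytes: K' = f4 00 00 00 00 00.
K' ⊕ ipad = c2 36 36 36 36 36; K' ⊕ opad = a8 5c 5c 5c 5c 5c.
Inner hash: even-index sum = 639 mod 256 = 127; odd-index sum = 371 mod 256 = 115 → 7f 73.
Outer hash (recomputed tag): even-index sum = 479 mod 256 = 223; odd-index sum = 391 mod 256 = 135 → df 87.
Recomputed tag = df87; claimed = df87 → match.

valid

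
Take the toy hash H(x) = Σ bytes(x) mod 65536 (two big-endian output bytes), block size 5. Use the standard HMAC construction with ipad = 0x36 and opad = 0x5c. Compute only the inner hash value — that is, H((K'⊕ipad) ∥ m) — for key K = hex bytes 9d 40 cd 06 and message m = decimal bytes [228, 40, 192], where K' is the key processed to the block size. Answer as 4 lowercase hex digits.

Key hex bytes 9d 40 cd 06 is 4 bytes ≤ B = 5; zero-pad to 5 bytes: K' = 9d 40 cd 06 00.
K' ⊕ ipad = ab 76 fb 30 36.
Inner input = ab 76 fb 30 36 ∥ e4 28 c0.
Inner hash: sum = 171+118+251+48+54+228+40+192 = 1102 → 04 4e.

044e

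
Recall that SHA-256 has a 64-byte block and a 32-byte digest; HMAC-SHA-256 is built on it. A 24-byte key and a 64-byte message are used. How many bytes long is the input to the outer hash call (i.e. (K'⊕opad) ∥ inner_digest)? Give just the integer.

96

Key is 24 ≤ 64 bytes, zero-padded: |K'| = 64.
Outer input = (K'⊕opad) ∥ H(inner) → 64 + 32 = 96 bytes.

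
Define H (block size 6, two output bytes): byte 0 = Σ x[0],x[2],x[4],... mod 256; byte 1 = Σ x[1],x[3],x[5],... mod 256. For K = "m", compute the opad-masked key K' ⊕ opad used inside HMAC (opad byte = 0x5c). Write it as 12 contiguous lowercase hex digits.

Key "m" = 6d is 1 byte ≤ B = 6; zero-pad to 6 bytes: K' = 6d 00 00 00 00 00.
XOR each byte with 0x5c: 6d⊕5c=31, 00⊕5c=5c, 00⊕5c=5c, 00⊕5c=5c, 00⊕5c=5c, 00⊕5c=5c.

315c5c5c5c5c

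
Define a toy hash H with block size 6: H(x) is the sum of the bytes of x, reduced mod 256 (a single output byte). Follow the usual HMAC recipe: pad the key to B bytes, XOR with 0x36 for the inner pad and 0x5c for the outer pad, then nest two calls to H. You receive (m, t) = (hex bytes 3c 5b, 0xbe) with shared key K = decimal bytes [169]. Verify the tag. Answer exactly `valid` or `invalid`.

invalid

Key decimal bytes [169] = a9 is 1 byte ≤ B = 6; zero-pad to 6 bytes: K' = a9 00 00 00 00 00.
K' ⊕ ipad = 9f 36 36 36 36 36; K' ⊕ opad = f5 5c 5c 5c 5c 5c.
Inner hash: sum = 159+54+54+54+54+54+60+91 = 580; mod 256 = 68 → 44.
Outer hash (recomputed tag): sum = 245+92+92+92+92+92+68 = 773; mod 256 = 5 → 05.
Recomputed tag = 05; claimed = be → mismatch.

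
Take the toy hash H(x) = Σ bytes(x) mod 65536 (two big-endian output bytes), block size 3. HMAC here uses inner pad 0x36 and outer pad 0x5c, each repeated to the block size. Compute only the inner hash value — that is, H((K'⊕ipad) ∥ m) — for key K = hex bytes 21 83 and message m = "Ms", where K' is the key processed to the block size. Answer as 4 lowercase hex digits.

Key hex bytes 21 83 is 2 bytes ≤ B = 3; zero-pad to 3 bytes: K' = 21 83 00.
K' ⊕ ipad = 17 b5 36.
Inner input = 17 b5 36 ∥ 4d 73.
Inner hash: sum = 23+181+54+77+115 = 450 → 01 c2.

01c2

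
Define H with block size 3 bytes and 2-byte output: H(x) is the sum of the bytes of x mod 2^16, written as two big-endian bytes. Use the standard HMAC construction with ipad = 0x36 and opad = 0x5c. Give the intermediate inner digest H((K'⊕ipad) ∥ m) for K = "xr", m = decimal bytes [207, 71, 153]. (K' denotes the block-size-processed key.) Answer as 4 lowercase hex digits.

Key "xr" = 78 72 is 2 bytes ≤ B = 3; zero-pad to 3 bytes: K' = 78 72 00.
K' ⊕ ipad = 4e 44 36.
Inner input = 4e 44 36 ∥ cf 47 99.
Inner hash: sum = 78+68+54+207+71+153 = 631 → 02 77.

0277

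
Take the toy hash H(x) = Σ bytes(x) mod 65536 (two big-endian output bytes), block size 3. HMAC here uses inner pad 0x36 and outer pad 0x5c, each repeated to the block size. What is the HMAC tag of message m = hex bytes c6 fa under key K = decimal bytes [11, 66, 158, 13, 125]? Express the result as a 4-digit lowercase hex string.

Key decimal bytes [11, 66, 158, 13, 125] = 0b 42 9e 0d 7d is 5 bytes > B = 3, so hash it first: H(key) = 01 75, then zero-pad to 3 bytes: K' = 01 75 00.
K' ⊕ ipad = 37 43 36.  K' ⊕ opad = 5d 29 5c.
Inner input = (K'⊕ipad) ∥ m = 37 43 36 ∥ c6 fa.
Inner hash: sum = 55+67+54+198+250 = 624 → 02 70.
Outer input = (K'⊕opad) ∥ inner = 5d 29 5c ∥ 02 70.
Outer hash (tag): sum = 93+41+92+2+112 = 340 → 01 54.

0154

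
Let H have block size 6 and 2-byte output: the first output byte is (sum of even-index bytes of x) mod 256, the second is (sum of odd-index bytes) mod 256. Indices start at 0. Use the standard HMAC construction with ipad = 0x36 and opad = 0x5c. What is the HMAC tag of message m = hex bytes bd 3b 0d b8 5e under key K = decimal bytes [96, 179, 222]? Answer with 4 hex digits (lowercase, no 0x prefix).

b68b

Key decimal bytes [96, 179, 222] = 60 b3 de is 3 bytes ≤ B = 6; zero-pad to 6 bytes: K' = 60 b3 de 00 00 00.
K' ⊕ ipad = 56 85 e8 36 36 36.  K' ⊕ opad = 3c ef 82 5c 5c 5c.
Inner input = (K'⊕ipad) ∥ m = 56 85 e8 36 36 36 ∥ bd 3b 0d b8 5e.
Inner hash: even-index sum = 668 mod 256 = 156; odd-index sum = 484 mod 256 = 228 → 9c e4.
Outer input = (K'⊕opad) ∥ inner = 3c ef 82 5c 5c 5c ∥ 9c e4.
Outer hash (tag): even-index sum = 438 mod 256 = 182; odd-index sum = 651 mod 256 = 139 → b6 8b.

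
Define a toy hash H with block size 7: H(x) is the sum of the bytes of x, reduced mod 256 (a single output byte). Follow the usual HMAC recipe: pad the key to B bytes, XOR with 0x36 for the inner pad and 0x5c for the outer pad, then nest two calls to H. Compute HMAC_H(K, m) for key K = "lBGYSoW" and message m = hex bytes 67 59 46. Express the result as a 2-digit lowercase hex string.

Key "lBGYSoW" = 6c 42 47 59 53 6f 57 is exactly B = 7 bytes: K' = 6c 42 47 59 53 6f 57.
K' ⊕ ipad = 5a 74 71 6f 65 59 61.  K' ⊕ opad = 30 1e 1b 05 0f 33 0b.
Inner input = (K'⊕ipad) ∥ m = 5a 74 71 6f 65 59 61 ∥ 67 59 46.
Inner hash: sum = 90+116+113+111+101+89+97+103+89+70 = 979; mod 256 = 211 → d3.
Outer input = (K'⊕opad) ∥ inner = 30 1e 1b 05 0f 33 0b ∥ d3.
Outer hash (tag): sum = 48+30+27+5+15+51+11+211 = 398; mod 256 = 142 → 8e.

8e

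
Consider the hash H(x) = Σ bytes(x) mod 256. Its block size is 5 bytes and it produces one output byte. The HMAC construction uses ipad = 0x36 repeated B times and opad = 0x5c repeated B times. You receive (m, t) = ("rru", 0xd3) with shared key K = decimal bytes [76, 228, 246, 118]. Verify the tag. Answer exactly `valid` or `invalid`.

Key decimal bytes [76, 228, 246, 118] = 4c e4 f6 76 is 4 bytes ≤ B = 5; zero-pad to 5 bytes: K' = 4c e4 f6 76 00.
K' ⊕ ipad = 7a d2 c0 40 36; K' ⊕ opad = 10 b8 aa 2a 5c.
Inner hash: sum = 122+210+192+64+54+114+114+117 = 987; mod 256 = 219 → db.
Outer hash (recomputed tag): sum = 16+184+170+42+92+219 = 723; mod 256 = 211 → d3.
Recomputed tag = d3; claimed = d3 → match.

valid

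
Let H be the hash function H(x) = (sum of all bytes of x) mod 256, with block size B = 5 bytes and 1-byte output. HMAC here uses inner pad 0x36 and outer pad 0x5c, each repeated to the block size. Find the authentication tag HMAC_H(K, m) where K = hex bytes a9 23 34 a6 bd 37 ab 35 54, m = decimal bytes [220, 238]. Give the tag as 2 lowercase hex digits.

Key hex bytes a9 23 34 a6 bd 37 ab 35 54 is 9 bytes > B = 5, so hash it first: H(key) = ce, then zero-pad to 5 bytes: K' = ce 00 00 00 00.
K' ⊕ ipad = f8 36 36 36 36.  K' ⊕ opad = 92 5c 5c 5c 5c.
Inner input = (K'⊕ipad) ∥ m = f8 36 36 36 36 ∥ dc ee.
Inner hash: sum = 248+54+54+54+54+220+238 = 922; mod 256 = 154 → 9a.
Outer input = (K'⊕opad) ∥ inner = 92 5c 5c 5c 5c ∥ 9a.
Outer hash (tag): sum = 146+92+92+92+92+154 = 668; mod 256 = 156 → 9c.

9c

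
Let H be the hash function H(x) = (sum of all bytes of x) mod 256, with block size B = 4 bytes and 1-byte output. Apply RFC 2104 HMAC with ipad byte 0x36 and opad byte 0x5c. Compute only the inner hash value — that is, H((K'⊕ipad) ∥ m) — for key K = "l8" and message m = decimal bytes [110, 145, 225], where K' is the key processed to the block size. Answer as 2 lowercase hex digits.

b4

Key "l8" = 6c 38 is 2 bytes ≤ B = 4; zero-pad to 4 bytes: K' = 6c 38 00 00.
K' ⊕ ipad = 5a 0e 36 36.
Inner input = 5a 0e 36 36 ∥ 6e 91 e1.
Inner hash: sum = 90+14+54+54+110+145+225 = 692; mod 256 = 180 → b4.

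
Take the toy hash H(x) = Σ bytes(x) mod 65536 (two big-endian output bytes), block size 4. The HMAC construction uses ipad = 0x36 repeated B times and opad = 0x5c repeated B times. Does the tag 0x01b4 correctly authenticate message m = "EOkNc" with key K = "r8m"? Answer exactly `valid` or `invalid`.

valid

Key "r8m" = 72 38 6d is 3 bytes ≤ B = 4; zero-pad to 4 bytes: K' = 72 38 6d 00.
K' ⊕ ipad = 44 0e 5b 36; K' ⊕ opad = 2e 64 31 5c.
Inner hash: sum = 68+14+91+54+69+79+107+78+99 = 659 → 02 93.
Outer hash (recomputed tag): sum = 46+100+49+92+2+147 = 436 → 01 b4.
Recomputed tag = 01b4; claimed = 01b4 → match.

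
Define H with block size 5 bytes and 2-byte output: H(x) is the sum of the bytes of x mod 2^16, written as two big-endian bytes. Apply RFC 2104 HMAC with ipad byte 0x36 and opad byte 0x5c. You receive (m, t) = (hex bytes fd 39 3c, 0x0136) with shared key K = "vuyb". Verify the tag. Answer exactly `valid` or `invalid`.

Key "vuyb" = 76 75 79 62 is 4 bytes ≤ B = 5; zero-pad to 5 bytes: K' = 76 75 79 62 00.
K' ⊕ ipad = 40 43 4f 54 36; K' ⊕ opad = 2a 29 25 3e 5c.
Inner hash: sum = 64+67+79+84+54+253+57+60 = 718 → 02 ce.
Outer hash (recomputed tag): sum = 42+41+37+62+92+2+206 = 482 → 01 e2.
Recomputed tag = 01e2; claimed = 0136 → mismatch.

invalid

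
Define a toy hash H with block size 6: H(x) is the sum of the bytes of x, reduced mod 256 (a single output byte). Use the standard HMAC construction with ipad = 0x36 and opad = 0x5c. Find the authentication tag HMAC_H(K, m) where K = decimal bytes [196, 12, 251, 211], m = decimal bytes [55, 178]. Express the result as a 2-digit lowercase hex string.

Key decimal bytes [196, 12, 251, 211] = c4 0c fb d3 is 4 bytes ≤ B = 6; zero-pad to 6 bytes: K' = c4 0c fb d3 00 00.
K' ⊕ ipad = f2 3a cd e5 36 36.  K' ⊕ opad = 98 50 a7 8f 5c 5c.
Inner input = (K'⊕ipad) ∥ m = f2 3a cd e5 36 36 ∥ 37 b2.
Inner hash: sum = 242+58+205+229+54+54+55+178 = 1075; mod 256 = 51 → 33.
Outer input = (K'⊕opad) ∥ inner = 98 50 a7 8f 5c 5c ∥ 33.
Outer hash (tag): sum = 152+80+167+143+92+92+51 = 777; mod 256 = 9 → 09.

09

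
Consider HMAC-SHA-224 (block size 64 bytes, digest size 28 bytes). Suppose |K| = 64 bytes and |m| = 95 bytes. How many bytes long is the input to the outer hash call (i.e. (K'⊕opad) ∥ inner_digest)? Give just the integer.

92

Key is 64 ≤ 64 bytes, zero-padded: |K'| = 64.
Outer input = (K'⊕opad) ∥ H(inner) → 64 + 28 = 92 bytes.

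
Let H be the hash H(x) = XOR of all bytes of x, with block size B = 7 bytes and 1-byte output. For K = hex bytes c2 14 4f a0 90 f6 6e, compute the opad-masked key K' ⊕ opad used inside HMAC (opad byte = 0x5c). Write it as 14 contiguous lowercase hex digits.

9e4813fcccaa32

Key hex bytes c2 14 4f a0 90 f6 6e is exactly B = 7 bytes: K' = c2 14 4f a0 90 f6 6e.
XOR each byte with 0x5c: c2⊕5c=9e, 14⊕5c=48, 4f⊕5c=13, a0⊕5c=fc, 90⊕5c=cc, f6⊕5c=aa, 6e⊕5c=32.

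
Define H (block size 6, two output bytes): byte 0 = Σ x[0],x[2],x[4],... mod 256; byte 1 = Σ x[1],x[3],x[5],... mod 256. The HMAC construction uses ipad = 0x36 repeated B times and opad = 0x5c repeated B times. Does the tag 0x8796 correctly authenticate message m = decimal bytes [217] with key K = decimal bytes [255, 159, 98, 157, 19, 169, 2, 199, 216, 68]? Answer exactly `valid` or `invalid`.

Key decimal bytes [255, 159, 98, 157, 19, 169, 2, 199, 216, 68] = ff 9f 62 9d 13 a9 02 c7 d8 44 is 10 bytes > B = 6, so hash it first: H(key) = 4e f0, then zero-pad to 6 bytes: K' = 4e f0 00 00 00 00.
K' ⊕ ipad = 78 c6 36 36 36 36; K' ⊕ opad = 12 ac 5c 5c 5c 5c.
Inner hash: even-index sum = 445 mod 256 = 189; odd-index sum = 306 mod 256 = 50 → bd 32.
Outer hash (recomputed tag): even-index sum = 391 mod 256 = 135; odd-index sum = 406 mod 256 = 150 → 87 96.
Recomputed tag = 8796; claimed = 8796 → match.

valid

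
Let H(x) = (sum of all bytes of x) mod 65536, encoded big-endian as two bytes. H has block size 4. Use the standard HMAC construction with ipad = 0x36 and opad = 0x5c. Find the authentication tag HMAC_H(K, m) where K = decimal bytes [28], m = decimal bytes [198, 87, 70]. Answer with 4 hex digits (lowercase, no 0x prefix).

0185

Key decimal bytes [28] = 1c is 1 byte ≤ B = 4; zero-pad to 4 bytes: K' = 1c 00 00 00.
K' ⊕ ipad = 2a 36 36 36.  K' ⊕ opad = 40 5c 5c 5c.
Inner input = (K'⊕ipad) ∥ m = 2a 36 36 36 ∥ c6 57 46.
Inner hash: sum = 42+54+54+54+198+87+70 = 559 → 02 2f.
Outer input = (K'⊕opad) ∥ inner = 40 5c 5c 5c ∥ 02 2f.
Outer hash (tag): sum = 64+92+92+92+2+47 = 389 → 01 85.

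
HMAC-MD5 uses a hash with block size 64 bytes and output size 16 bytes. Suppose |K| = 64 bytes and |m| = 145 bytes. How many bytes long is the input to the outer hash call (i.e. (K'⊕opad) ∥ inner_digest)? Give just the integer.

80

Key is 64 ≤ 64 bytes, zero-padded: |K'| = 64.
Outer input = (K'⊕opad) ∥ H(inner) → 64 + 16 = 80 bytes.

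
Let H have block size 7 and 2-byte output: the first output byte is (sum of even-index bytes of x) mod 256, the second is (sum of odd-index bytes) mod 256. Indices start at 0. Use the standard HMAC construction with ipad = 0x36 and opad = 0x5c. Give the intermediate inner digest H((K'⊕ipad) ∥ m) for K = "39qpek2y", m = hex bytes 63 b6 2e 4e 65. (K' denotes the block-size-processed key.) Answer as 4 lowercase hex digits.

Key "39qpek2y" = 33 39 71 70 65 6b 32 79 is 8 bytes > B = 7, so hash it first: H(key) = 3b 8d, then zero-pad to 7 bytes: K' = 3b 8d 00 00 00 00 00.
K' ⊕ ipad = 0d bb 36 36 36 36 36.
Inner input = 0d bb 36 36 36 36 36 ∥ 63 b6 2e 4e 65.
Inner hash: even-index sum = 435 mod 256 = 179; odd-index sum = 541 mod 256 = 29 → b3 1d.

b31d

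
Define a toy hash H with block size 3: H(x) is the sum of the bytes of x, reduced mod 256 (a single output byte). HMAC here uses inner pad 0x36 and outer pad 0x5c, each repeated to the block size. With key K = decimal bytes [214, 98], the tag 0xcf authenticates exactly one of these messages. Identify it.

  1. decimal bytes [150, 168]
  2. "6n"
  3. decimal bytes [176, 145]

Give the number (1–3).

3

Key decimal bytes [214, 98] = d6 62 is 2 bytes ≤ B = 3; zero-pad to 3 bytes: K' = d6 62 00.
K' ⊕ ipad = e0 54 36; K' ⊕ opad = 8a 3e 5c.
m1: inner = H(e0 54 36 96 a8) = a8; tag = H(8a 3e 5c a8) = cc
m2: inner = H(e0 54 36 36 6e) = 0e; tag = H(8a 3e 5c 0e) = 32
m3: inner = H(e0 54 36 b0 91) = ab; tag = H(8a 3e 5c ab) = cf ← matches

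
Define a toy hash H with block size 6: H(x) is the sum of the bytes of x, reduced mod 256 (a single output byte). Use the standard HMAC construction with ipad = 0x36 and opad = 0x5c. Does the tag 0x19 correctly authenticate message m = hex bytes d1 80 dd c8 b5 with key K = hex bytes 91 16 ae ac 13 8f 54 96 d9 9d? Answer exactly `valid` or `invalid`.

valid

Key hex bytes 91 16 ae ac 13 8f 54 96 d9 9d is 10 bytes > B = 6, so hash it first: H(key) = 03, then zero-pad to 6 bytes: K' = 03 00 00 00 00 00.
K' ⊕ ipad = 35 36 36 36 36 36; K' ⊕ opad = 5f 5c 5c 5c 5c 5c.
Inner hash: sum = 53+54+54+54+54+54+209+128+221+200+181 = 1262; mod 256 = 238 → ee.
Outer hash (recomputed tag): sum = 95+92+92+92+92+92+238 = 793; mod 256 = 25 → 19.
Recomputed tag = 19; claimed = 19 → match.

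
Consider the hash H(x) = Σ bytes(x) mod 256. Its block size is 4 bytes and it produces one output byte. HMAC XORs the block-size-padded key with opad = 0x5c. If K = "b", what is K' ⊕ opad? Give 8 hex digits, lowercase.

3e5c5c5c

Key "b" = 62 is 1 byte ≤ B = 4; zero-pad to 4 bytes: K' = 62 00 00 00.
XOR each byte with 0x5c: 62⊕5c=3e, 00⊕5c=5c, 00⊕5c=5c, 00⊕5c=5c.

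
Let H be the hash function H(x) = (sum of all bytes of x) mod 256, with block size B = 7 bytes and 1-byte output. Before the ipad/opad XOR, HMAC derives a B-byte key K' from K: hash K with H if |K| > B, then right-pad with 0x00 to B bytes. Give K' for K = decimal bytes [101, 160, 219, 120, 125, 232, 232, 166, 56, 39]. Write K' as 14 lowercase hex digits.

|K| = 10 > B = 7, so first hash the key.
H(K): sum = 101+160+219+120+125+232+232+166+56+39 = 1450; mod 256 = 170 → aa.
Zero-pad H(K) = aa to 7 bytes: K' = aa 00 00 00 00 00 00.

aa000000000000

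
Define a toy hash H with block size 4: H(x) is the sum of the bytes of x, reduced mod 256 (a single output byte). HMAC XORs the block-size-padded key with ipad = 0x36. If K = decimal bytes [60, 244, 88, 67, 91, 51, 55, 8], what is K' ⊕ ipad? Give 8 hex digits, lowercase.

ae363636

Key decimal bytes [60, 244, 88, 67, 91, 51, 55, 8] = 3c f4 58 43 5b 33 37 08 is 8 bytes > B = 4, so hash it first: H(key) = 98, then zero-pad to 4 bytes: K' = 98 00 00 00.
XOR each byte with 0x36: 98⊕36=ae, 00⊕36=36, 00⊕36=36, 00⊕36=36.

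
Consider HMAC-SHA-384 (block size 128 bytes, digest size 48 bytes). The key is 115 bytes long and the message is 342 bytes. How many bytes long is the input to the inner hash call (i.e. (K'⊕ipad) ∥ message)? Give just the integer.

470

Key is 115 ≤ 128 bytes, zero-padded: |K'| = 128.
Inner input = (K'⊕ipad) ∥ m → 128 + 342 = 470 bytes.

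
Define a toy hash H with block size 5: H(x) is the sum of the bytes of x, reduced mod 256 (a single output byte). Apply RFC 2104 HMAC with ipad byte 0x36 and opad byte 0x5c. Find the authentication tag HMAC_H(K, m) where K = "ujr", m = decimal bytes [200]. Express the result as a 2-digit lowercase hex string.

Key "ujr" = 75 6a 72 is 3 bytes ≤ B = 5; zero-pad to 5 bytes: K' = 75 6a 72 00 00.
K' ⊕ ipad = 43 5c 44 36 36.  K' ⊕ opad = 29 36 2e 5c 5c.
Inner input = (K'⊕ipad) ∥ m = 43 5c 44 36 36 ∥ c8.
Inner hash: sum = 67+92+68+54+54+200 = 535; mod 256 = 23 → 17.
Outer input = (K'⊕opad) ∥ inner = 29 36 2e 5c 5c ∥ 17.
Outer hash (tag): sum = 41+54+46+92+92+23 = 348; mod 256 = 92 → 5c.

5c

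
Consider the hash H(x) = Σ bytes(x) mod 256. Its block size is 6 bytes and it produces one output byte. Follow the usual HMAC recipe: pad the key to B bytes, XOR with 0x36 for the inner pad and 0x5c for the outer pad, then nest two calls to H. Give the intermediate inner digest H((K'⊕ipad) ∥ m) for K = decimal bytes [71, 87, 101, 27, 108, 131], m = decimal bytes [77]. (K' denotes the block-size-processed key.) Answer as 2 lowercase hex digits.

ae

Key decimal bytes [71, 87, 101, 27, 108, 131] = 47 57 65 1b 6c 83 is exactly B = 6 bytes: K' = 47 57 65 1b 6c 83.
K' ⊕ ipad = 71 61 53 2d 5a b5.
Inner input = 71 61 53 2d 5a b5 ∥ 4d.
Inner hash: sum = 113+97+83+45+90+181+77 = 686; mod 256 = 174 → ae.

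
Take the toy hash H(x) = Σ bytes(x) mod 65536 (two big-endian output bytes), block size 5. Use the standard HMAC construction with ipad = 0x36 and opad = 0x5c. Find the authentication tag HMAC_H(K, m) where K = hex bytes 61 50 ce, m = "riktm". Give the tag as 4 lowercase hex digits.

Key hex bytes 61 50 ce is 3 bytes ≤ B = 5; zero-pad to 5 bytes: K' = 61 50 ce 00 00.
K' ⊕ ipad = 57 66 f8 36 36.  K' ⊕ opad = 3d 0c 92 5c 5c.
Inner input = (K'⊕ipad) ∥ m = 57 66 f8 36 36 ∥ 72 69 6b 74 6d.
Inner hash: sum = 87+102+248+54+54+114+105+107+116+109 = 1096 → 04 48.
Outer input = (K'⊕opad) ∥ inner = 3d 0c 92 5c 5c ∥ 04 48.
Outer hash (tag): sum = 61+12+146+92+92+4+72 = 479 → 01 df.

01df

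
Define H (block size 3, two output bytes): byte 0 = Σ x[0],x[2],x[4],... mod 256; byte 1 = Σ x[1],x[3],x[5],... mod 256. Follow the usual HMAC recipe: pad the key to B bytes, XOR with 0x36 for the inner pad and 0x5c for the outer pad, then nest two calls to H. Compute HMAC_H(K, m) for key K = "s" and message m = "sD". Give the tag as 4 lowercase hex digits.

Key "s" = 73 is 1 byte ≤ B = 3; zero-pad to 3 bytes: K' = 73 00 00.
K' ⊕ ipad = 45 36 36.  K' ⊕ opad = 2f 5c 5c.
Inner input = (K'⊕ipad) ∥ m = 45 36 36 ∥ 73 44.
Inner hash: even-index sum = 191 mod 256 = 191; odd-index sum = 169 mod 256 = 169 → bf a9.
Outer input = (K'⊕opad) ∥ inner = 2f 5c 5c ∥ bf a9.
Outer hash (tag): even-index sum = 308 mod 256 = 52; odd-index sum = 283 mod 256 = 27 → 34 1b.

341b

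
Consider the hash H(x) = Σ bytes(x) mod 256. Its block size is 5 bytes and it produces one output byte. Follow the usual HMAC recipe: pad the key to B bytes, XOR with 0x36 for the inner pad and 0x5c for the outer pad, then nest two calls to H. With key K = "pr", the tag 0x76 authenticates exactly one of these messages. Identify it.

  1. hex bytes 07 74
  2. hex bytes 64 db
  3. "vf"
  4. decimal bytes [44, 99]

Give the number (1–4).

3

Key "pr" = 70 72 is 2 bytes ≤ B = 5; zero-pad to 5 bytes: K' = 70 72 00 00 00.
K' ⊕ ipad = 46 44 36 36 36; K' ⊕ opad = 2c 2e 5c 5c 5c.
m1: inner = H(46 44 36 36 36 07 74) = a7; tag = H(2c 2e 5c 5c 5c a7) = 15
m2: inner = H(46 44 36 36 36 64 db) = 6b; tag = H(2c 2e 5c 5c 5c 6b) = d9
m3: inner = H(46 44 36 36 36 76 66) = 08; tag = H(2c 2e 5c 5c 5c 08) = 76 ← matches
m4: inner = H(46 44 36 36 36 2c 63) = bb; tag = H(2c 2e 5c 5c 5c bb) = 29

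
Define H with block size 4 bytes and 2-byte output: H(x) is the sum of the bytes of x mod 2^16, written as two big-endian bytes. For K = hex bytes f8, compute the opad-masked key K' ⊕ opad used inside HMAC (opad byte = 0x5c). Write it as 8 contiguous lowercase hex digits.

Key hex bytes f8 is 1 byte ≤ B = 4; zero-pad to 4 bytes: K' = f8 00 00 00.
XOR each byte with 0x5c: f8⊕5c=a4, 00⊕5c=5c, 00⊕5c=5c, 00⊕5c=5c.

a45c5c5c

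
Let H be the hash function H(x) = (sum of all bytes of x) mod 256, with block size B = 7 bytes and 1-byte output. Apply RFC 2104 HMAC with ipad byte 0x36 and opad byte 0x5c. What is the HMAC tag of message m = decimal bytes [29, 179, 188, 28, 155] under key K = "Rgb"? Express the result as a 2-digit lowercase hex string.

1b

Key "Rgb" = 52 67 62 is 3 bytes ≤ B = 7; zero-pad to 7 bytes: K' = 52 67 62 00 00 00 00.
K' ⊕ ipad = 64 51 54 36 36 36 36.  K' ⊕ opad = 0e 3b 3e 5c 5c 5c 5c.
Inner input = (K'⊕ipad) ∥ m = 64 51 54 36 36 36 36 ∥ 1d b3 bc 1c 9b.
Inner hash: sum = 100+81+84+54+54+54+54+29+179+188+28+155 = 1060; mod 256 = 36 → 24.
Outer input = (K'⊕opad) ∥ inner = 0e 3b 3e 5c 5c 5c 5c ∥ 24.
Outer hash (tag): sum = 14+59+62+92+92+92+92+36 = 539; mod 256 = 27 → 1b.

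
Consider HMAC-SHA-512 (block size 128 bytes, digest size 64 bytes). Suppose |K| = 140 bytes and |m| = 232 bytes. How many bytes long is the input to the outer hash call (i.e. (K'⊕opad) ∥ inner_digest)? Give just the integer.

Key is 140 > 128 bytes, so it is hashed to 64 bytes then zero-padded to 128: |K'| = 128.
Outer input = (K'⊕opad) ∥ H(inner) → 128 + 64 = 192 bytes.

192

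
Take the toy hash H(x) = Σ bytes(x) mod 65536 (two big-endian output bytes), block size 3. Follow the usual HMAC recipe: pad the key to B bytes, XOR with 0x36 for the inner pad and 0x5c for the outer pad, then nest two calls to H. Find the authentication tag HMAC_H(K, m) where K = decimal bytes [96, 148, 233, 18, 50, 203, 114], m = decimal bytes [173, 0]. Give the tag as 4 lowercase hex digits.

013e

Key decimal bytes [96, 148, 233, 18, 50, 203, 114] = 60 94 e9 12 32 cb 72 is 7 bytes > B = 3, so hash it first: H(key) = 03 5e, then zero-pad to 3 bytes: K' = 03 5e 00.
K' ⊕ ipad = 35 68 36.  K' ⊕ opad = 5f 02 5c.
Inner input = (K'⊕ipad) ∥ m = 35 68 36 ∥ ad 00.
Inner hash: sum = 53+104+54+173+0 = 384 → 01 80.
Outer input = (K'⊕opad) ∥ inner = 5f 02 5c ∥ 01 80.
Outer hash (tag): sum = 95+2+92+1+128 = 318 → 01 3e.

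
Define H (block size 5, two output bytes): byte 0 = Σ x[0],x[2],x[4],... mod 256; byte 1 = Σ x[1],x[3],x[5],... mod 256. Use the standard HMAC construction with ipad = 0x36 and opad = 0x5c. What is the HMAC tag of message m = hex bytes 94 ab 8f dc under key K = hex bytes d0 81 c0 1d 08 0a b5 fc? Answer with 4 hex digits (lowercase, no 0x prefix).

b4c2

Key hex bytes d0 81 c0 1d 08 0a b5 fc is 8 bytes > B = 5, so hash it first: H(key) = 4d a4, then zero-pad to 5 bytes: K' = 4d a4 00 00 00.
K' ⊕ ipad = 7b 92 36 36 36.  K' ⊕ opad = 11 f8 5c 5c 5c.
Inner input = (K'⊕ipad) ∥ m = 7b 92 36 36 36 ∥ 94 ab 8f dc.
Inner hash: even-index sum = 622 mod 256 = 110; odd-index sum = 491 mod 256 = 235 → 6e eb.
Outer input = (K'⊕opad) ∥ inner = 11 f8 5c 5c 5c ∥ 6e eb.
Outer hash (tag): even-index sum = 436 mod 256 = 180; odd-index sum = 450 mod 256 = 194 → b4 c2.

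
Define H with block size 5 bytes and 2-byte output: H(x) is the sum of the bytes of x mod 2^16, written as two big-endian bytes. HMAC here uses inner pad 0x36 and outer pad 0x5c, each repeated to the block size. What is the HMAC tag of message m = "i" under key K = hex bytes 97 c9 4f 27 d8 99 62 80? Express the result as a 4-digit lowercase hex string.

023e

Key hex bytes 97 c9 4f 27 d8 99 62 80 is 8 bytes > B = 5, so hash it first: H(key) = 04 29, then zero-pad to 5 bytes: K' = 04 29 00 00 00.
K' ⊕ ipad = 32 1f 36 36 36.  K' ⊕ opad = 58 75 5c 5c 5c.
Inner input = (K'⊕ipad) ∥ m = 32 1f 36 36 36 ∥ 69.
Inner hash: sum = 50+31+54+54+54+105 = 348 → 01 5c.
Outer input = (K'⊕opad) ∥ inner = 58 75 5c 5c 5c ∥ 01 5c.
Outer hash (tag): sum = 88+117+92+92+92+1+92 = 574 → 02 3e.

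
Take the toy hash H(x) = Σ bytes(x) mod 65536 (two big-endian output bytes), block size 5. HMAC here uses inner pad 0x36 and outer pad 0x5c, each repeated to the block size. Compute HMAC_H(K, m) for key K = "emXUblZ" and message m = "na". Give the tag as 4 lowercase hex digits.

Key "emXUblZ" = 65 6d 58 55 62 6c 5a is 7 bytes > B = 5, so hash it first: H(key) = 02 a7, then zero-pad to 5 bytes: K' = 02 a7 00 00 00.
K' ⊕ ipad = 34 91 36 36 36.  K' ⊕ opad = 5e fb 5c 5c 5c.
Inner input = (K'⊕ipad) ∥ m = 34 91 36 36 36 ∥ 6e 61.
Inner hash: sum = 52+145+54+54+54+110+97 = 566 → 02 36.
Outer input = (K'⊕opad) ∥ inner = 5e fb 5c 5c 5c ∥ 02 36.
Outer hash (tag): sum = 94+251+92+92+92+2+54 = 677 → 02 a5.

02a5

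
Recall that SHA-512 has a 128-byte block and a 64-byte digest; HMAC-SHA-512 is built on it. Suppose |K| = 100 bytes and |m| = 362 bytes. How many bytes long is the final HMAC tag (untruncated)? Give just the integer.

The tag is one SHA-512 digest: 64 bytes.

64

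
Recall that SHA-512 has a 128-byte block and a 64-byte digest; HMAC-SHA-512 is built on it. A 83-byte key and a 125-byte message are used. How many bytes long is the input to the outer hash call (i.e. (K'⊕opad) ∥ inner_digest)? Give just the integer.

Key is 83 ≤ 128 bytes, zero-padded: |K'| = 128.
Outer input = (K'⊕opad) ∥ H(inner) → 128 + 64 = 192 bytes.

192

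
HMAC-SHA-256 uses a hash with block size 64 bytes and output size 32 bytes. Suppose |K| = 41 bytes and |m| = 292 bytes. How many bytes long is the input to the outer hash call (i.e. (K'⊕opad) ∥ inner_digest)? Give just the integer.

Key is 41 ≤ 64 bytes, zero-padded: |K'| = 64.
Outer input = (K'⊕opad) ∥ H(inner) → 64 + 32 = 96 bytes.

96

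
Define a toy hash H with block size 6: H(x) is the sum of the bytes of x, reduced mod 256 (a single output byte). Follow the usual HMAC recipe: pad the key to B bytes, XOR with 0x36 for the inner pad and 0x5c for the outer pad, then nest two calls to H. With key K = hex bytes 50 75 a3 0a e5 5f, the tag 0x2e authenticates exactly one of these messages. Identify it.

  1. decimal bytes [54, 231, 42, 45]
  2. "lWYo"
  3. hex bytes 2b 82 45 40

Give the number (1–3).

3

Key hex bytes 50 75 a3 0a e5 5f is exactly B = 6 bytes: K' = 50 75 a3 0a e5 5f.
K' ⊕ ipad = 66 43 95 3c d3 69; K' ⊕ opad = 0c 29 ff 56 b9 03.
m1: inner = H(66 43 95 3c d3 69 36 e7 2a 2d) = 2a; tag = H(0c 29 ff 56 b9 03 2a) = 70
m2: inner = H(66 43 95 3c d3 69 6c 57 59 6f) = 41; tag = H(0c 29 ff 56 b9 03 41) = 87
m3: inner = H(66 43 95 3c d3 69 2b 82 45 40) = e8; tag = H(0c 29 ff 56 b9 03 e8) = 2e ← matches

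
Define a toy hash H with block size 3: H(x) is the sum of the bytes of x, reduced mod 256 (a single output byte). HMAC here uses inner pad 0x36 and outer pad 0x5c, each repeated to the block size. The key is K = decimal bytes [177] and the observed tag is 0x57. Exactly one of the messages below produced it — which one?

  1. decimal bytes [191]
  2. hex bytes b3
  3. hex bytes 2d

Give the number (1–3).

Key decimal bytes [177] = b1 is 1 byte ≤ B = 3; zero-pad to 3 bytes: K' = b1 00 00.
K' ⊕ ipad = 87 36 36; K' ⊕ opad = ed 5c 5c.
m1: inner = H(87 36 36 bf) = b2; tag = H(ed 5c 5c b2) = 57 ← matches
m2: inner = H(87 36 36 b3) = a6; tag = H(ed 5c 5c a6) = 4b
m3: inner = H(87 36 36 2d) = 20; tag = H(ed 5c 5c 20) = c5

1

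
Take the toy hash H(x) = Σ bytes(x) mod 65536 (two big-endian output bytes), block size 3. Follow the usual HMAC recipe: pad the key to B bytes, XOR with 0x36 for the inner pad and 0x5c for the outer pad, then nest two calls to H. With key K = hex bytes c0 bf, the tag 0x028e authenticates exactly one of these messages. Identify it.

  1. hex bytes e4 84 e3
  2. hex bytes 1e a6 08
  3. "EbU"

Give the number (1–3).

3

Key hex bytes c0 bf is 2 bytes ≤ B = 3; zero-pad to 3 bytes: K' = c0 bf 00.
K' ⊕ ipad = f6 89 36; K' ⊕ opad = 9c e3 5c.
m1: inner = H(f6 89 36 e4 84 e3) = 04 00; tag = H(9c e3 5c 04 00) = 01df
m2: inner = H(f6 89 36 1e a6 08) = 02 81; tag = H(9c e3 5c 02 81) = 025e
m3: inner = H(f6 89 36 45 62 55) = 02 b1; tag = H(9c e3 5c 02 b1) = 028e ← matches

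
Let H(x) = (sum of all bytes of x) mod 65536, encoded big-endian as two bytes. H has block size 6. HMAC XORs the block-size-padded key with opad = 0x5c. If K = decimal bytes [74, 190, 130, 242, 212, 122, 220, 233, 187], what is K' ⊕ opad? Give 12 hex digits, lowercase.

Key decimal bytes [74, 190, 130, 242, 212, 122, 220, 233, 187] = 4a be 82 f2 d4 7a dc e9 bb is 9 bytes > B = 6, so hash it first: H(key) = 06 4a, then zero-pad to 6 bytes: K' = 06 4a 00 00 00 00.
XOR each byte with 0x5c: 06⊕5c=5a, 4a⊕5c=16, 00⊕5c=5c, 00⊕5c=5c, 00⊕5c=5c, 00⊕5c=5c.

5a165c5c5c5c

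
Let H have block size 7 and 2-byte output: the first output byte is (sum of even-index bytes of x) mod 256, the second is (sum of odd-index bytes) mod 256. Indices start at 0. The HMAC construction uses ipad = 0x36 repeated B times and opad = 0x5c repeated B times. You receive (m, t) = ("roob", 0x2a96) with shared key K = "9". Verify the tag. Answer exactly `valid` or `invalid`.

invalid

Key "9" = 39 is 1 byte ≤ B = 7; zero-pad to 7 bytes: K' = 39 00 00 00 00 00 00.
K' ⊕ ipad = 0f 36 36 36 36 36 36; K' ⊕ opad = 65 5c 5c 5c 5c 5c 5c.
Inner hash: even-index sum = 386 mod 256 = 130; odd-index sum = 387 mod 256 = 131 → 82 83.
Outer hash (recomputed tag): even-index sum = 508 mod 256 = 252; odd-index sum = 406 mod 256 = 150 → fc 96.
Recomputed tag = fc96; claimed = 2a96 → mismatch.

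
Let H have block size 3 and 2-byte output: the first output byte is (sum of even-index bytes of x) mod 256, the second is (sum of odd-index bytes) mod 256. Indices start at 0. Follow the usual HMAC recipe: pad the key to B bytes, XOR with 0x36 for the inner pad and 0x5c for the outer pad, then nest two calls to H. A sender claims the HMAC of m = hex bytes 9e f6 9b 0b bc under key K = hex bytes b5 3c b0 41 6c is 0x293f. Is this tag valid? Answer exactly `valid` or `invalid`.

Key hex bytes b5 3c b0 41 6c is 5 bytes > B = 3, so hash it first: H(key) = d1 7d, then zero-pad to 3 bytes: K' = d1 7d 00.
K' ⊕ ipad = e7 4b 36; K' ⊕ opad = 8d 21 5c.
Inner hash: even-index sum = 542 mod 256 = 30; odd-index sum = 576 mod 256 = 64 → 1e 40.
Outer hash (recomputed tag): even-index sum = 297 mod 256 = 41; odd-index sum = 63 mod 256 = 63 → 29 3f.
Recomputed tag = 293f; claimed = 293f → match.

valid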